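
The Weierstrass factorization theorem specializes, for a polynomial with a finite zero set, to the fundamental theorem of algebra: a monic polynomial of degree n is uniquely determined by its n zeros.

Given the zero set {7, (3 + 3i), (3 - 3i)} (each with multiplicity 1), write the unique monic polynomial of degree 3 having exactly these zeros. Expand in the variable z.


The polynomial is p(z) = ∏_{α ∈ S} (z − α), where S = {7, (3 + 3i), (3 - 3i)}.
Expanding the product yields: p(z) = z^3 -13·z^2 + 60·z -126.
Note conjugate pairs combine to real quadratics: (z − (3+3i))(z − (3−3i)) = z² − 6z + 18.
The resulting polynomial has degree 3 and real coefficients as required.

p(z) = z^3 -13·z^2 + 60·z -126.


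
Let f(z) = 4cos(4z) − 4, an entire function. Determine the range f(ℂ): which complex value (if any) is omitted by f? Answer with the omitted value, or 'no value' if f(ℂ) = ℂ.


Little Picard bounds the complement of f(ℂ) to at most one point.
cos is entire and surjective onto ℂ: for every w ∈ ℂ, cos(ζ) = w has a solution ζ ∈ ℂ (e.g., via the complex inverse arccos). With ζ = 4z this gives z = ζ/(4). Then 4·cos(4z) takes every value in 4·ℂ = ℂ, and adding -4 is a bijection of ℂ. So f is surjective and omits no value. (Note: only on the real line is cos bounded by [−1, 1].)

Omitted value: no value.


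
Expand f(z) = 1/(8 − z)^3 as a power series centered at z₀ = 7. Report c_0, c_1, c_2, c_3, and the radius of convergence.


Let w = z − z₀, so z = z₀ + w.
Then 8 − z = 8 − (z₀ + w) = (8 − z₀) − w = 1 − w.
f(z) = 1/(1 − w)^3 = (1/(1)^3) · (1 − w/(1))^{−3}.
By the binomial series (1−u)^{−3} = Σ_{n≥0} C(n+2, 2) u^n for |u|<1, with u = w/(1):
  c_n = C(n+2, 2) / (1)^(n+3).
  c_0 = 1/(1)^3 = 1.
  c_1 = 3/(1)^4 = 3.
  c_2 = 6/(1)^5 = 6.
  c_3 = 10/(1)^6 = 10.
The series is valid for |w/d| < 1, i.e. |z − z₀| < |d|.
Radius of convergence: R = |8 − z₀| = |1| = 1 (distance from z₀ to the singularity z = 8).

c_0 = 1, c_1 = 3, c_2 = 6, c_3 = 10; R = 1.


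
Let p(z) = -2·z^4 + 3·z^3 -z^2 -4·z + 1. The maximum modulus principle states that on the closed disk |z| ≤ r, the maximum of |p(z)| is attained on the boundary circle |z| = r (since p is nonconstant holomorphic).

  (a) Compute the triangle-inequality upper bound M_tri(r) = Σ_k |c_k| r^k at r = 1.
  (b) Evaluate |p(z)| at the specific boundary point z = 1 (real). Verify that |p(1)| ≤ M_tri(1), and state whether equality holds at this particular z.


Coefficients: c_0 = 1, c_1 = -4, c_2 = -1, c_3 = 3, c_4 = -2. Radius r = 1.
Part (a). Triangle bound: M_tri(r) = Σ_k |c_k| r^k
  = |1|·1^0 + |-4|·1^1 + |-1|·1^2 + |3|·1^3 + |-2|·1^4
  = 1 + 4 + 1 + 3 + 2 = 11.
This bounds M(r) := max_{|z|=r} |p(z)| from above; equality holds iff all terms c_k z^k can be made to align in phase at a single z on |z|=r.
Part (b). At z = 1 (real, on the circle |z| = r):
  p(1) = (1)·1^0 + (-4)·1^1 + (-1)·1^2 + (3)·1^3 + (-2)·1^4 = -3.
  |p(1)| = 3.
Check: |p(1)| = 3 ≤ 11 = M_tri(1). ✓ Equality does not hold at z = 1 (the coefficients have mixed signs, so the terms do not all align in phase there).

M_tri(1) = 11; |p(1)| = 3; equality at z=1: no.


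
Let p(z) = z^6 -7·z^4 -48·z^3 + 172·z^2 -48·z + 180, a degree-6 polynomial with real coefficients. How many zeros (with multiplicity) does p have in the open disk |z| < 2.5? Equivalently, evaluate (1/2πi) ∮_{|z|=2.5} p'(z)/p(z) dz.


The zeros of p are: (-3 + 3i), (-3 - 3i), (3 + 1i), (3 - 1i), (0 + 1i), (0 - 1i).
Their magnitudes are: 4.243, 4.243, 3.162, 3.162, 1, 1.
Zeros with |z| < R = 2.5: (0 + 1i), (0 - 1i).
Count = 2.
By the argument principle, (1/2πi) ∮_{|z|=R} p'(z)/p(z) dz equals exactly this count.

Number of zeros inside |z| < 2.5: 2.


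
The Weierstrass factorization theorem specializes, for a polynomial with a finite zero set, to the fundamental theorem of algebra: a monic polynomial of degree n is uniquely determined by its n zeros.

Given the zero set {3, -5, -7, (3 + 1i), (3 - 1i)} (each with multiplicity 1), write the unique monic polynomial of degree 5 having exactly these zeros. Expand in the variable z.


The polynomial is p(z) = ∏_{α ∈ S} (z − α), where S = {3, -5, -7, (3 + 1i), (3 - 1i)}.
Expanding the product yields: p(z) = z^5 + 3·z^4 -45·z^3 -9·z^2 + 620·z -1050.
Note conjugate pairs combine to real quadratics: (z − (3+1i))(z − (3−1i)) = z² − 6z + 10.
The resulting polynomial has degree 5 and real coefficients as required.

p(z) = z^5 + 3·z^4 -45·z^3 -9·z^2 + 620·z -1050.


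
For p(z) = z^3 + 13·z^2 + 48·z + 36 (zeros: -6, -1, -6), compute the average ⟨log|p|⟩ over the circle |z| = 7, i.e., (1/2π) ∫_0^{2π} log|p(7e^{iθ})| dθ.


Zeros: -6, -6, -1; r = 7.
Inside |z| < r: -6, -6, -1. Outside (|z| ≥ r): ∅.
p(0) = 36, so log|p(0)| = log(36) = 3.5835.
Apply Jensen: I(r) = log|p(0)| + Σ_k log(r/|z_k|), summed over zeros inside |z| < r.
  log(r/|z_k|) for z_k = -6: log(7/6) = 0.1542
  log(r/|z_k|) for z_k = -1: log(7/1) = 1.9459
  log(r/|z_k|) for z_k = -6: log(7/6) = 0.1542
Sum over inside zeros: 2.2542.
I(r) = log|p(0)| + (inside sum) = 3.5835 + 2.2542 = 5.8377.
Closed form (all zeros inside, monic): I(r) = n·log(r) = 3·log(7) = 5.8377. ✓

I(r) ≈ 5.8377.


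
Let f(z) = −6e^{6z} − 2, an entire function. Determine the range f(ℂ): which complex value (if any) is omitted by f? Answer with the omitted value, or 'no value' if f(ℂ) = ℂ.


Little Picard bounds the complement of f(ℂ) to at most one point.
e^{6z} is never zero on ℂ, so -6·e^{6z} takes every value in ℂ ∖ {0}. Adding -2 shifts the range to ℂ ∖ {-2}. Thus f omits exactly the value -2.

Omitted value: -2.


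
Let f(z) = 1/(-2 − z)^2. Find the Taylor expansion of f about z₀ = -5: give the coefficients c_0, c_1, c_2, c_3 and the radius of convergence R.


Let w = z − z₀, so z = z₀ + w.
Then -2 − z = -2 − (z₀ + w) = (-2 − z₀) − w = 3 − w.
f(z) = 1/(3 − w)^2 = (1/(3)^2) · (1 − w/(3))^{−2}.
By the binomial series (1−u)^{−2} = Σ_{n≥0} C(n+1, 1) u^n for |u|<1, with u = w/(3):
  c_n = C(n+1, 1) / (3)^(n+2).
  c_0 = 1/(3)^2 = 1/9.
  c_1 = 2/(3)^3 = 2/27.
  c_2 = 3/(3)^4 = 1/27.
  c_3 = 4/(3)^5 = 4/243.
The series is valid for |w/d| < 1, i.e. |z − z₀| < |d|.
Radius of convergence: R = |-2 − z₀| = |3| = 3 (distance from z₀ to the singularity z = -2).

c_0 = 1/9, c_1 = 2/27, c_2 = 1/27, c_3 = 4/243; R = 3.


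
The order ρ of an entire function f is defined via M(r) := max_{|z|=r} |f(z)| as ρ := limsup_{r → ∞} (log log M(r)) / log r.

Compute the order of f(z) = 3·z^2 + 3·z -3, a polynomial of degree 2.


|f(z)| ≤ Σ|c_k|·r^k = O(r^2) as r → ∞. Polynomial growth is O(e^{r^ε}) for every ε > 0 (since r^2/e^{r^ε} → 0), so ρ ≤ ε for all ε > 0, i.e. ρ = 0. Every nonconstant polynomial has order 0.
Therefore ρ = 0.

Order ρ = 0.


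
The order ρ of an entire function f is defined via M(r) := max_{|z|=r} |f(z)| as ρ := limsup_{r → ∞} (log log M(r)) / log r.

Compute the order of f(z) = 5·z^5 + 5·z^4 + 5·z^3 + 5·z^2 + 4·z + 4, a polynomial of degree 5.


|f(z)| ≤ Σ|c_k|·r^k = O(r^5) as r → ∞. Polynomial growth is O(e^{r^ε}) for every ε > 0 (since r^5/e^{r^ε} → 0), so ρ ≤ ε for all ε > 0, i.e. ρ = 0. Every nonconstant polynomial has order 0.
Therefore ρ = 0.

Order ρ = 0.


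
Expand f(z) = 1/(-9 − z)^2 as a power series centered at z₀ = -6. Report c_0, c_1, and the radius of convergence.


Let w = z − z₀, so z = z₀ + w.
Then -9 − z = -9 − (z₀ + w) = (-9 − z₀) − w = -3 − w.
f(z) = 1/(-3 − w)^2 = (1/(-3)^2) · (1 − w/(-3))^{−2}.
By the binomial series (1−u)^{−2} = Σ_{n≥0} C(n+1, 1) u^n for |u|<1, with u = w/(-3):
  c_n = C(n+1, 1) / (-3)^(n+2).
  c_0 = 1/(-3)^2 = 1/9.
  c_1 = 2/(-3)^3 = -2/27.
The series is valid for |w/d| < 1, i.e. |z − z₀| < |d|.
Radius of convergence: R = |-9 − z₀| = |-3| = 3 (distance from z₀ to the singularity z = -9).

c_0 = 1/9, c_1 = -2/27; R = 3.


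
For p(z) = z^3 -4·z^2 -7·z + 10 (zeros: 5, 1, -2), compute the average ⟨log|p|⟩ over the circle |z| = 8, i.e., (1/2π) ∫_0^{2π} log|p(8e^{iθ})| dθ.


Zeros: -2, 1, 5; r = 8.
Inside |z| < r: -2, 1, 5. Outside (|z| ≥ r): ∅.
p(0) = 10, so log|p(0)| = log(10) = 2.3026.
Apply Jensen: I(r) = log|p(0)| + Σ_k log(r/|z_k|), summed over zeros inside |z| < r.
  log(r/|z_k|) for z_k = 5: log(8/5) = 0.4700
  log(r/|z_k|) for z_k = 1: log(8/1) = 2.0794
  log(r/|z_k|) for z_k = -2: log(8/2) = 1.3863
Sum over inside zeros: 3.9357.
I(r) = log|p(0)| + (inside sum) = 2.3026 + 3.9357 = 6.2383.
Closed form (all zeros inside, monic): I(r) = n·log(r) = 3·log(8) = 6.2383. ✓

I(r) ≈ 6.2383.


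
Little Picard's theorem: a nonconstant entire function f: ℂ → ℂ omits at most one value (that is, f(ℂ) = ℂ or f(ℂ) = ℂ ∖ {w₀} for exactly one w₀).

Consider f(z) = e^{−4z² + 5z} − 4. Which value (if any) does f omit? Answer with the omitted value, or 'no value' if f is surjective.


Little Picard bounds the complement of f(ℂ) to at most one point.
The exponent g(z) = −4z² + 5z is a nonconstant polynomial, hence surjective onto ℂ. So e^{g(z)} takes every value in {e^w : w ∈ ℂ} = ℂ ∖ {0}. Adding -4 shifts the range to ℂ ∖ {-4}. f omits exactly -4.

Omitted value: -4.


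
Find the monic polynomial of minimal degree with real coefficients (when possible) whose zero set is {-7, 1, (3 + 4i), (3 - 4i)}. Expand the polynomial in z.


The polynomial is p(z) = ∏_{α ∈ S} (z − α), where S = {-7, 1, (3 + 4i), (3 - 4i)}.
Expanding the product yields: p(z) = z^4 -18·z^2 + 192·z -175.
Note conjugate pairs combine to real quadratics: (z − (3+4i))(z − (3−4i)) = z² − 6z + 25.
The resulting polynomial has degree 4 and real coefficients as required.

p(z) = z^4 -18·z^2 + 192·z -175.


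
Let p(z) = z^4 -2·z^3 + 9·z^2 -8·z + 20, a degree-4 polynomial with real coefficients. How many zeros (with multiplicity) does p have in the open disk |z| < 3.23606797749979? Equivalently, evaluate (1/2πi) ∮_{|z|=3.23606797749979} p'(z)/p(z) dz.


The zeros of p are: (0 + 2i), (0 - 2i), (1 + 2i), (1 - 2i).
Their magnitudes are: 2, 2, 2.236, 2.236.
Zeros with |z| < R = 3.23606797749979: (0 + 2i), (0 - 2i), (1 + 2i), (1 - 2i).
Count = 4.
By the argument principle, (1/2πi) ∮_{|z|=R} p'(z)/p(z) dz equals exactly this count.

Number of zeros inside |z| < 3.23606797749979: 4.


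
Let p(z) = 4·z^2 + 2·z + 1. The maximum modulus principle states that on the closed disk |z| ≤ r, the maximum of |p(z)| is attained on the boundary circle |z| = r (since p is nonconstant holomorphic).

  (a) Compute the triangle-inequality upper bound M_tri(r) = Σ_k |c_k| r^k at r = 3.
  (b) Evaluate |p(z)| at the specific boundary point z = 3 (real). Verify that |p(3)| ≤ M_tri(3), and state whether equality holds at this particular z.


Coefficients: c_0 = 1, c_1 = 2, c_2 = 4. Radius r = 3.
Part (a). Triangle bound: M_tri(r) = Σ_k |c_k| r^k
  = |1|·3^0 + |2|·3^1 + |4|·3^2
  = 1 + 6 + 36 = 43.
This bounds M(r) := max_{|z|=r} |p(z)| from above; equality holds iff all terms c_k z^k can be made to align in phase at a single z on |z|=r.
Part (b). At z = 3 (real, on the circle |z| = r):
  p(3) = (1)·3^0 + (2)·3^1 + (4)·3^2 = 43.
  |p(3)| = 43.
Since all nonzero coefficients share the same sign, |p(3)| = 43 = M_tri(3); the triangle bound is attained at z = 3, so in fact M(r) = 43.

M_tri(3) = 43; |p(3)| = 43; equality at z=3: yes.


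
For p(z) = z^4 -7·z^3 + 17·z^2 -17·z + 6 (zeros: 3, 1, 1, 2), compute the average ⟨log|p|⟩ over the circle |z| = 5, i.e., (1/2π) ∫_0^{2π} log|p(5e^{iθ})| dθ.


Zeros: 1, 1, 2, 3; r = 5.
Inside |z| < r: 1, 1, 2, 3. Outside (|z| ≥ r): ∅.
p(0) = 6, so log|p(0)| = log(6) = 1.7918.
Apply Jensen: I(r) = log|p(0)| + Σ_k log(r/|z_k|), summed over zeros inside |z| < r.
  log(r/|z_k|) for z_k = 3: log(5/3) = 0.5108
  log(r/|z_k|) for z_k = 1: log(5/1) = 1.6094
  log(r/|z_k|) for z_k = 1: log(5/1) = 1.6094
  log(r/|z_k|) for z_k = 2: log(5/2) = 0.9163
Sum over inside zeros: 4.6460.
I(r) = log|p(0)| + (inside sum) = 1.7918 + 4.6460 = 6.4378.
Closed form (all zeros inside, monic): I(r) = n·log(r) = 4·log(5) = 6.4378. ✓

I(r) ≈ 6.4378.


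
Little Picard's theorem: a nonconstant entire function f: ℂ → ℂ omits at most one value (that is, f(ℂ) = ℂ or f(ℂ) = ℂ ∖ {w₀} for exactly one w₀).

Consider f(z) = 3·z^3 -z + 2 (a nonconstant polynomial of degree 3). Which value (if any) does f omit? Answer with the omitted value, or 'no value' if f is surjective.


Little Picard bounds the complement of f(ℂ) to at most one point.
For every w ∈ ℂ, the equation p(z) − w = 0 is a nonconstant polynomial in z and hence has at least one root by the fundamental theorem of algebra. So p is surjective onto ℂ, omitting no value.

Omitted value: no value.


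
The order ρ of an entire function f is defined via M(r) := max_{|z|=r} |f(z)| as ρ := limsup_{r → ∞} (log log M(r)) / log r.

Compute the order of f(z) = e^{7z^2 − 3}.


|e^{7z^2 − 3}| = e^{Re(7·z^2) + -3} ≤ e^{7|z|^2 + -3} = e^{7r^2 + -3} on |z| = r, so ρ ≤ 2. Choosing z on |z|=r so that 7·z^2 is real positive (always possible by picking arg z appropriately) gives |f(z)| = e^{7r^2 + -3}, matching the bound. The additive constant -3 does not affect log log M(r) ~ 2·log r. Hence ρ = 2.
Therefore ρ = 2.

Order ρ = 2.


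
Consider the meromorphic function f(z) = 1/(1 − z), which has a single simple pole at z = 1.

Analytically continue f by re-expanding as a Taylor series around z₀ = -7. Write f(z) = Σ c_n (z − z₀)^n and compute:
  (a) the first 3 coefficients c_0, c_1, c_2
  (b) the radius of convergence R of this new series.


Let w = z − z₀, so z = z₀ + w.
Then 1 − z = 1 − (z₀ + w) = (1 − z₀) − w = 8 − w.
f(z) = 1/(8 − w) = (1/(8)) · 1/(1 − w/(8)) = Σ_{n≥0} w^n / (8)^(n+1).
So c_n = 1/(8)^(n+1):
  c_0 = 1/(8)^1 = 1/8.
  c_1 = 1/(8)^2 = 1/64.
  c_2 = 1/(8)^3 = 1/512.
The series is valid for |w/d| < 1, i.e. |z − z₀| < |d|.
Radius of convergence: R = |1 − z₀| = |8| = 8 (distance from z₀ to the singularity z = 1).

c_0 = 1/8, c_1 = 1/64, c_2 = 1/512; R = 8.


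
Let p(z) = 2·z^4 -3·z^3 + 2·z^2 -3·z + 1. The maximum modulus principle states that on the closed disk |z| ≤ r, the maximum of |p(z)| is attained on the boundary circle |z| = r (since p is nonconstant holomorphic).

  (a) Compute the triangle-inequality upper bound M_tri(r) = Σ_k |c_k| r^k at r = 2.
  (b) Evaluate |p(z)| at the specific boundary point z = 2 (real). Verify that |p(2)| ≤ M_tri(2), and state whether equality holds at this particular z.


Coefficients: c_0 = 1, c_1 = -3, c_2 = 2, c_3 = -3, c_4 = 2. Radius r = 2.
Part (a). Triangle bound: M_tri(r) = Σ_k |c_k| r^k
  = |1|·2^0 + |-3|·2^1 + |2|·2^2 + |-3|·2^3 + |2|·2^4
  = 1 + 6 + 8 + 24 + 32 = 71.
This bounds M(r) := max_{|z|=r} |p(z)| from above; equality holds iff all terms c_k z^k can be made to align in phase at a single z on |z|=r.
Part (b). At z = 2 (real, on the circle |z| = r):
  p(2) = (1)·2^0 + (-3)·2^1 + (2)·2^2 + (-3)·2^3 + (2)·2^4 = 11.
  |p(2)| = 11.
Check: |p(2)| = 11 ≤ 71 = M_tri(2). ✓ Equality does not hold at z = 2 (the coefficients have mixed signs, so the terms do not all align in phase there).

M_tri(2) = 71; |p(2)| = 11; equality at z=2: no.


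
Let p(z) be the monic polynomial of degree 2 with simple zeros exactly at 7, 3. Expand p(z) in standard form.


The polynomial is p(z) = ∏_{α ∈ S} (z − α), where S = {7, 3}.
Expanding the product yields: p(z) = z^2 -10·z + 21.
The resulting polynomial has degree 2 and real coefficients as required.

p(z) = z^2 -10·z + 21.


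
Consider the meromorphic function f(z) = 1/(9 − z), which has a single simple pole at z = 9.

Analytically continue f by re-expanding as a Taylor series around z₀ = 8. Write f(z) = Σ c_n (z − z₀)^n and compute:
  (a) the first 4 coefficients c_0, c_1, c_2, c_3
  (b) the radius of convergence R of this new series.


Let w = z − z₀, so z = z₀ + w.
Then 9 − z = 9 − (z₀ + w) = (9 − z₀) − w = 1 − w.
f(z) = 1/(1 − w) = (1/(1)) · 1/(1 − w/(1)) = Σ_{n≥0} w^n / (1)^(n+1).
So c_n = 1/(1)^(n+1):
  c_0 = 1/(1)^1 = 1.
  c_1 = 1/(1)^2 = 1.
  c_2 = 1/(1)^3 = 1.
  c_3 = 1/(1)^4 = 1.
The series is valid for |w/d| < 1, i.e. |z − z₀| < |d|.
Radius of convergence: R = |9 − z₀| = |1| = 1 (distance from z₀ to the singularity z = 9).

c_0 = 1, c_1 = 1, c_2 = 1, c_3 = 1; R = 1.


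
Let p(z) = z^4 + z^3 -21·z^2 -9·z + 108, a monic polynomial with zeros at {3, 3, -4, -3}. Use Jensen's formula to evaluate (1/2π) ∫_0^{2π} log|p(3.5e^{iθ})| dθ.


Zeros: -4, -3, 3, 3; r = 3.5.
Inside |z| < r: -3, 3, 3. Outside (|z| ≥ r): -4.
p(0) = 108, so log|p(0)| = log(108) = 4.6821.
Apply Jensen: I(r) = log|p(0)| + Σ_k log(r/|z_k|), summed over zeros inside |z| < r.
  log(r/|z_k|) for z_k = 3: log(3.5/3) = 0.1542
  log(r/|z_k|) for z_k = 3: log(3.5/3) = 0.1542
  log(r/|z_k|) for z_k = -3: log(3.5/3) = 0.1542
  Outside zeros (-4) contribute nothing to the Jensen sum.
Sum over inside zeros: 0.4625.
I(r) = log|p(0)| + (inside sum) = 4.6821 + 0.4625 = 5.1446.
Note: since some zeros are outside |z| ≤ r, the simplified n·log(r) form does NOT apply — only the inside zeros contribute.

I(r) ≈ 5.1446.


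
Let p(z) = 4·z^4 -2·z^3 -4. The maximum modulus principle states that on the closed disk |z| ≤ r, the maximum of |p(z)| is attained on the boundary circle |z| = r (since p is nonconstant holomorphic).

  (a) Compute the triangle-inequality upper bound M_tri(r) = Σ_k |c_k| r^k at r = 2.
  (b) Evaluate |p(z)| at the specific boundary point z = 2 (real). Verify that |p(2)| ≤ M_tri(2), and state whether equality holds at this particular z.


Coefficients: c_0 = -4, c_1 = 0, c_2 = 0, c_3 = -2, c_4 = 4. Radius r = 2.
Part (a). Triangle bound: M_tri(r) = Σ_k |c_k| r^k
  = |-4|·2^0 + |0|·2^1 + |0|·2^2 + |-2|·2^3 + |4|·2^4
  = 4 + 0 + 0 + 16 + 64 = 84.
This bounds M(r) := max_{|z|=r} |p(z)| from above; equality holds iff all terms c_k z^k can be made to align in phase at a single z on |z|=r.
Part (b). At z = 2 (real, on the circle |z| = r):
  p(2) = (-4)·2^0 + (0)·2^1 + (0)·2^2 + (-2)·2^3 + (4)·2^4 = 44.
  |p(2)| = 44.
Check: |p(2)| = 44 ≤ 84 = M_tri(2). ✓ Equality does not hold at z = 2 (the coefficients have mixed signs, so the terms do not all align in phase there).

M_tri(2) = 84; |p(2)| = 44; equality at z=2: no.


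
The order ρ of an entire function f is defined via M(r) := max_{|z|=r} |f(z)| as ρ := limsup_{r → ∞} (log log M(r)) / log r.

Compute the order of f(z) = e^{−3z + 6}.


|e^{−3z + 6}| = e^{Re(-3·z) + 6} ≤ e^{3|z|^1 + 6} = e^{3r^1 + 6} on |z| = r, so ρ ≤ 1. Choosing z on |z|=r so that -3·z is real positive (always possible by picking arg z appropriately) gives |f(z)| = e^{3r^1 + 6}, matching the bound. The additive constant 6 does not affect log log M(r) ~ 1·log r. Hence ρ = 1.
Therefore ρ = 1.

Order ρ = 1.


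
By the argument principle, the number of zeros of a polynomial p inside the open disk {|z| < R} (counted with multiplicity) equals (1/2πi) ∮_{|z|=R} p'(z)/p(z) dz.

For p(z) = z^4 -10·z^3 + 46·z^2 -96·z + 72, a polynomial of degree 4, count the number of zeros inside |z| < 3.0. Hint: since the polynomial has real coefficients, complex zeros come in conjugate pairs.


The zeros of p are: (3 + 3i), (3 - 3i), 2, 2.
Their magnitudes are: 4.243, 4.243, 2, 2.
Zeros with |z| < R = 3.0: 2, 2.
Count = 2.
By the argument principle, (1/2πi) ∮_{|z|=R} p'(z)/p(z) dz equals exactly this count.

Number of zeros inside |z| < 3.0: 2.


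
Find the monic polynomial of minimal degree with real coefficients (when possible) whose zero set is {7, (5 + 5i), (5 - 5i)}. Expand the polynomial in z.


The polynomial is p(z) = ∏_{α ∈ S} (z − α), where S = {7, (5 + 5i), (5 - 5i)}.
Expanding the product yields: p(z) = z^3 -17·z^2 + 120·z -350.
Note conjugate pairs combine to real quadratics: (z − (5+5i))(z − (5−5i)) = z² − 10z + 50.
The resulting polynomial has degree 3 and real coefficients as required.

p(z) = z^3 -17·z^2 + 120·z -350.


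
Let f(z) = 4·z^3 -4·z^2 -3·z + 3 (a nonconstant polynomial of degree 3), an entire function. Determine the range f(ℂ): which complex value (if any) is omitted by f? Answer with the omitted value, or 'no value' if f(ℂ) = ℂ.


Little Picard bounds the complement of f(ℂ) to at most one point.
For every w ∈ ℂ, the equation p(z) − w = 0 is a nonconstant polynomial in z and hence has at least one root by the fundamental theorem of algebra. So p is surjective onto ℂ, omitting no value.

Omitted value: no value.


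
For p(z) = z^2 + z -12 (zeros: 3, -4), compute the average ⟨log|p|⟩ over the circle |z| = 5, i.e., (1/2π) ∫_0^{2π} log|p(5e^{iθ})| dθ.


Zeros: -4, 3; r = 5.
Inside |z| < r: -4, 3. Outside (|z| ≥ r): ∅.
p(0) = -12, so log|p(0)| = log(12) = 2.4849.
Apply Jensen: I(r) = log|p(0)| + Σ_k log(r/|z_k|), summed over zeros inside |z| < r.
  log(r/|z_k|) for z_k = 3: log(5/3) = 0.5108
  log(r/|z_k|) for z_k = -4: log(5/4) = 0.2231
Sum over inside zeros: 0.7340.
I(r) = log|p(0)| + (inside sum) = 2.4849 + 0.7340 = 3.2189.
Closed form (all zeros inside, monic): I(r) = n·log(r) = 2·log(5) = 3.2189. ✓

I(r) ≈ 3.2189.


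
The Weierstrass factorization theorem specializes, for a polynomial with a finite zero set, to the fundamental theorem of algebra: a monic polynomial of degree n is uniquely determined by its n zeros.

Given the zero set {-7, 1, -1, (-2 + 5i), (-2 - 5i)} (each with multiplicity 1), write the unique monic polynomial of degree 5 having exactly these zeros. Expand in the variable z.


The polynomial is p(z) = ∏_{α ∈ S} (z − α), where S = {-7, 1, -1, (-2 + 5i), (-2 - 5i)}.
Expanding the product yields: p(z) = z^5 + 11·z^4 + 56·z^3 + 192·z^2 -57·z -203.
Note conjugate pairs combine to real quadratics: (z − (-2+5i))(z − (-2−5i)) = z² + 4z + 29.
The resulting polynomial has degree 5 and real coefficients as required.

p(z) = z^5 + 11·z^4 + 56·z^3 + 192·z^2 -57·z -203.


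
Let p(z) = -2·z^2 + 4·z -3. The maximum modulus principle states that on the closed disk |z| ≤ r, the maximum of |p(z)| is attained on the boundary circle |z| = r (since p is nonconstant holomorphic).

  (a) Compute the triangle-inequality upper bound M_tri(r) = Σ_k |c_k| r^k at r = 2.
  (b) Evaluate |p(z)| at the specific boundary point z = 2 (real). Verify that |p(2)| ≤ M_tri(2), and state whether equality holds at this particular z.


Coefficients: c_0 = -3, c_1 = 4, c_2 = -2. Radius r = 2.
Part (a). Triangle bound: M_tri(r) = Σ_k |c_k| r^k
  = |-3|·2^0 + |4|·2^1 + |-2|·2^2
  = 3 + 8 + 8 = 19.
This bounds M(r) := max_{|z|=r} |p(z)| from above; equality holds iff all terms c_k z^k can be made to align in phase at a single z on |z|=r.
Part (b). At z = 2 (real, on the circle |z| = r):
  p(2) = (-3)·2^0 + (4)·2^1 + (-2)·2^2 = -3.
  |p(2)| = 3.
Check: |p(2)| = 3 ≤ 19 = M_tri(2). ✓ Equality does not hold at z = 2 (the coefficients have mixed signs, so the terms do not all align in phase there).

M_tri(2) = 19; |p(2)| = 3; equality at z=2: no.


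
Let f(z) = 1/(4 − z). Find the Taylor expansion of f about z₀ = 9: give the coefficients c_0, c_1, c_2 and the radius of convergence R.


Let w = z − z₀, so z = z₀ + w.
Then 4 − z = 4 − (z₀ + w) = (4 − z₀) − w = -5 − w.
f(z) = 1/(-5 − w) = (1/(-5)) · 1/(1 − w/(-5)) = Σ_{n≥0} w^n / (-5)^(n+1).
So c_n = 1/(-5)^(n+1):
  c_0 = 1/(-5)^1 = -1/5.
  c_1 = 1/(-5)^2 = 1/25.
  c_2 = 1/(-5)^3 = -1/125.
The series is valid for |w/d| < 1, i.e. |z − z₀| < |d|.
Radius of convergence: R = |4 − z₀| = |-5| = 5 (distance from z₀ to the singularity z = 4).

c_0 = -1/5, c_1 = 1/25, c_2 = -1/125; R = 5.


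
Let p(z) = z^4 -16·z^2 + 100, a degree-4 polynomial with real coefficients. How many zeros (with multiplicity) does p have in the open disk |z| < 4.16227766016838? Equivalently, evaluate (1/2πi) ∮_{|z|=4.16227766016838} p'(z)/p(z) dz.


The zeros of p are: (3 + 1i), (3 - 1i), (-3 + 1i), (-3 - 1i).
Their magnitudes are: 3.162, 3.162, 3.162, 3.162.
Zeros with |z| < R = 4.16227766016838: (3 + 1i), (3 - 1i), (-3 + 1i), (-3 - 1i).
Count = 4.
By the argument principle, (1/2πi) ∮_{|z|=R} p'(z)/p(z) dz equals exactly this count.

Number of zeros inside |z| < 4.16227766016838: 4.


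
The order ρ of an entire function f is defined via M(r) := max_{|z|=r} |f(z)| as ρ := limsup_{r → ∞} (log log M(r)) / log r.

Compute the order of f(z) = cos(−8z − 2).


cos(w) is a linear combination of e^{iw} and e^{−iw} (or e^w, e^{−w} in the hyperbolic case), so |cos(w)| ≤ e^{|w|}. With w = −8z − 2, |w| ≤ 8|z| + 2 = 8r + 2 on |z| = r, giving M(r) ≤ e^{8r + 2}, so ρ ≤ 1. On a suitable ray (z = it for sin/cos; z = t for sinh/cosh, t real → ∞), |cos(−8z − 2)| grows like e^{8|t|}/2, so ρ ≥ 1. Hence ρ = 1.
Therefore ρ = 1.

Order ρ = 1.


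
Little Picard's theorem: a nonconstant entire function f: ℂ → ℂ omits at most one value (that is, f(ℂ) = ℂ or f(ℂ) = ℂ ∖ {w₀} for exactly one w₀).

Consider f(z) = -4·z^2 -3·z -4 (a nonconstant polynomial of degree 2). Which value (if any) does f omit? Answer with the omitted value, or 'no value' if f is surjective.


Little Picard bounds the complement of f(ℂ) to at most one point.
For every w ∈ ℂ, the equation p(z) − w = 0 is a nonconstant polynomial in z and hence has at least one root by the fundamental theorem of algebra. So p is surjective onto ℂ, omitting no value.

Omitted value: no value.


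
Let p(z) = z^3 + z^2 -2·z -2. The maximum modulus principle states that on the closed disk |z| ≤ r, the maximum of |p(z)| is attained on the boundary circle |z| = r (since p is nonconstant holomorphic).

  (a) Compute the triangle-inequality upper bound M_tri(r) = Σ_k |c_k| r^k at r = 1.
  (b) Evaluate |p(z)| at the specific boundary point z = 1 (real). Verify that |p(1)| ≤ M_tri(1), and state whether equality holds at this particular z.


Coefficients: c_0 = -2, c_1 = -2, c_2 = 1, c_3 = 1. Radius r = 1.
Part (a). Triangle bound: M_tri(r) = Σ_k |c_k| r^k
  = |-2|·1^0 + |-2|·1^1 + |1|·1^2 + |1|·1^3
  = 2 + 2 + 1 + 1 = 6.
This bounds M(r) := max_{|z|=r} |p(z)| from above; equality holds iff all terms c_k z^k can be made to align in phase at a single z on |z|=r.
Part (b). At z = 1 (real, on the circle |z| = r):
  p(1) = (-2)·1^0 + (-2)·1^1 + (1)·1^2 + (1)·1^3 = -2.
  |p(1)| = 2.
Check: |p(1)| = 2 ≤ 6 = M_tri(1). ✓ Equality does not hold at z = 1 (the coefficients have mixed signs, so the terms do not all align in phase there).

M_tri(1) = 6; |p(1)| = 2; equality at z=1: no.


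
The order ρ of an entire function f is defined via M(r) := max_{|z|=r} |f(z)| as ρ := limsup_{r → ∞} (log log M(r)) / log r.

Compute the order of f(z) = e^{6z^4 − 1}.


|e^{6z^4 − 1}| = e^{Re(6·z^4) + -1} ≤ e^{6|z|^4 + -1} = e^{6r^4 + -1} on |z| = r, so ρ ≤ 4. Choosing z on |z|=r so that 6·z^4 is real positive (always possible by picking arg z appropriately) gives |f(z)| = e^{6r^4 + -1}, matching the bound. The additive constant -1 does not affect log log M(r) ~ 4·log r. Hence ρ = 4.
Therefore ρ = 4.

Order ρ = 4.


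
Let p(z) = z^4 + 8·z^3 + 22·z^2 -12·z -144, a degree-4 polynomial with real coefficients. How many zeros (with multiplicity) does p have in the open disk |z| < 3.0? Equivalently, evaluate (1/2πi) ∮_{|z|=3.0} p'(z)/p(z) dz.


The zeros of p are: 2, -4, (-3 + 3i), (-3 - 3i).
Their magnitudes are: 2, 4, 4.243, 4.243.
Zeros with |z| < R = 3.0: 2.
Count = 1.
By the argument principle, (1/2πi) ∮_{|z|=R} p'(z)/p(z) dz equals exactly this count.

Number of zeros inside |z| < 3.0: 1.


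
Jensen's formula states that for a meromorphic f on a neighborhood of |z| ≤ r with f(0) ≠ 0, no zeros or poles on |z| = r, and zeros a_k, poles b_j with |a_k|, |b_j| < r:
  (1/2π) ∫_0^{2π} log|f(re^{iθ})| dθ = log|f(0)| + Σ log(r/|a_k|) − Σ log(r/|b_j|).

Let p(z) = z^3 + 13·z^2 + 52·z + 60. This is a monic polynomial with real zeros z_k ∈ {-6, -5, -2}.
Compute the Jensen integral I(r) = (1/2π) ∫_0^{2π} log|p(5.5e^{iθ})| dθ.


Zeros: -6, -5, -2; r = 5.5.
Inside |z| < r: -5, -2. Outside (|z| ≥ r): -6.
p(0) = 60, so log|p(0)| = log(60) = 4.0943.
Apply Jensen: I(r) = log|p(0)| + Σ_k log(r/|z_k|), summed over zeros inside |z| < r.
  log(r/|z_k|) for z_k = -5: log(5.5/5) = 0.0953
  log(r/|z_k|) for z_k = -2: log(5.5/2) = 1.0116
  Outside zeros (-6) contribute nothing to the Jensen sum.
Sum over inside zeros: 1.1069.
I(r) = log|p(0)| + (inside sum) = 4.0943 + 1.1069 = 5.2013.
Note: since some zeros are outside |z| ≤ r, the simplified n·log(r) form does NOT apply — only the inside zeros contribute.

I(r) ≈ 5.2013.


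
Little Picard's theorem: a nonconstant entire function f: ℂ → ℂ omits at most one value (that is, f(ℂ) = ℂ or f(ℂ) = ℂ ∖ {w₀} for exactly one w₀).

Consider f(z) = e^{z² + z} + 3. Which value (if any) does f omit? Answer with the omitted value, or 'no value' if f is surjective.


Little Picard bounds the complement of f(ℂ) to at most one point.
The exponent g(z) = z² + z is a nonconstant polynomial, hence surjective onto ℂ. So e^{g(z)} takes every value in {e^w : w ∈ ℂ} = ℂ ∖ {0}. Adding 3 shifts the range to ℂ ∖ {3}. f omits exactly 3.

Omitted value: 3.


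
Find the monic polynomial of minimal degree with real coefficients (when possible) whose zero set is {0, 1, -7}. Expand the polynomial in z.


The polynomial is p(z) = ∏_{α ∈ S} (z − α), where S = {0, 1, -7}.
Expanding the product yields: p(z) = z^3 + 6·z^2 -7·z.
The resulting polynomial has degree 3 and real coefficients as required.

p(z) = z^3 + 6·z^2 -7·z.


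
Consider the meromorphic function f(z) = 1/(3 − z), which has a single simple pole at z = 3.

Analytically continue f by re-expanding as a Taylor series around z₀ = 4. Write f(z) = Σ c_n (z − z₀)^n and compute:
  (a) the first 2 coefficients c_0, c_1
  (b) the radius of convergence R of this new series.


Let w = z − z₀, so z = z₀ + w.
Then 3 − z = 3 − (z₀ + w) = (3 − z₀) − w = -1 − w.
f(z) = 1/(-1 − w) = (1/(-1)) · 1/(1 − w/(-1)) = Σ_{n≥0} w^n / (-1)^(n+1).
So c_n = 1/(-1)^(n+1):
  c_0 = 1/(-1)^1 = -1.
  c_1 = 1/(-1)^2 = 1.
The series is valid for |w/d| < 1, i.e. |z − z₀| < |d|.
Radius of convergence: R = |3 − z₀| = |-1| = 1 (distance from z₀ to the singularity z = 3).

c_0 = -1, c_1 = 1; R = 1.


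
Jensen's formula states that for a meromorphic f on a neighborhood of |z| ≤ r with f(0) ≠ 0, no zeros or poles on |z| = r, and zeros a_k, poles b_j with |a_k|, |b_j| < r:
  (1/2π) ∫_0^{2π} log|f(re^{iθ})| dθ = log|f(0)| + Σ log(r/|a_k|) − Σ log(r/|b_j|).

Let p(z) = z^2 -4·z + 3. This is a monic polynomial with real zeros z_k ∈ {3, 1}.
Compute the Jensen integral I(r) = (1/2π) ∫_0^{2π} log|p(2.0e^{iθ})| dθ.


Zeros: 1, 3; r = 2.0.
Inside |z| < r: 1. Outside (|z| ≥ r): 3.
p(0) = 3, so log|p(0)| = log(3) = 1.0986.
Apply Jensen: I(r) = log|p(0)| + Σ_k log(r/|z_k|), summed over zeros inside |z| < r.
  log(r/|z_k|) for z_k = 1: log(2.0/1) = 0.6931
  Outside zeros (3) contribute nothing to the Jensen sum.
Sum over inside zeros: 0.6931.
I(r) = log|p(0)| + (inside sum) = 1.0986 + 0.6931 = 1.7918.
Note: since some zeros are outside |z| ≤ r, the simplified n·log(r) form does NOT apply — only the inside zeros contribute.

I(r) ≈ 1.7918.


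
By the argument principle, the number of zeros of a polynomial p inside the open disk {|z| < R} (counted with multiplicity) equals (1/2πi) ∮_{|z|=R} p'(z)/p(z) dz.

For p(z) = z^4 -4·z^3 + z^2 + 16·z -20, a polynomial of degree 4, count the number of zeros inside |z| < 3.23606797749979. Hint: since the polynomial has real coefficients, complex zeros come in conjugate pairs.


The zeros of p are: (2 + 1i), (2 - 1i), -2, 2.
Their magnitudes are: 2.236, 2.236, 2, 2.
Zeros with |z| < R = 3.23606797749979: (2 + 1i), (2 - 1i), -2, 2.
Count = 4.
By the argument principle, (1/2πi) ∮_{|z|=R} p'(z)/p(z) dz equals exactly this count.

Number of zeros inside |z| < 3.23606797749979: 4.


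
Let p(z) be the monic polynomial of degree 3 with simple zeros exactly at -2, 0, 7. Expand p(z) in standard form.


The polynomial is p(z) = ∏_{α ∈ S} (z − α), where S = {-2, 0, 7}.
Expanding the product yields: p(z) = z^3 -5·z^2 -14·z.
The resulting polynomial has degree 3 and real coefficients as required.

p(z) = z^3 -5·z^2 -14·z.


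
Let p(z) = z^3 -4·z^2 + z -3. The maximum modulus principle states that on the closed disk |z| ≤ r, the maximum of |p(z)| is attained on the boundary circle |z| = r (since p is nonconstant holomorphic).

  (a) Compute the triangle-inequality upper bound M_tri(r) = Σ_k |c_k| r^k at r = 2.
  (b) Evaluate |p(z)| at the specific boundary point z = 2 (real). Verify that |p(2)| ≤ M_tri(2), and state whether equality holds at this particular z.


Coefficients: c_0 = -3, c_1 = 1, c_2 = -4, c_3 = 1. Radius r = 2.
Part (a). Triangle bound: M_tri(r) = Σ_k |c_k| r^k
  = |-3|·2^0 + |1|·2^1 + |-4|·2^2 + |1|·2^3
  = 3 + 2 + 16 + 8 = 29.
This bounds M(r) := max_{|z|=r} |p(z)| from above; equality holds iff all terms c_k z^k can be made to align in phase at a single z on |z|=r.
Part (b). At z = 2 (real, on the circle |z| = r):
  p(2) = (-3)·2^0 + (1)·2^1 + (-4)·2^2 + (1)·2^3 = -9.
  |p(2)| = 9.
Check: |p(2)| = 9 ≤ 29 = M_tri(2). ✓ Equality does not hold at z = 2 (the coefficients have mixed signs, so the terms do not all align in phase there).

M_tri(2) = 29; |p(2)| = 9; equality at z=2: no.


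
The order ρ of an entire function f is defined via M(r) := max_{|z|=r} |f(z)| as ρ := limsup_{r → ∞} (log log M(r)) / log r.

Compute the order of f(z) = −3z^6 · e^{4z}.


M(r) = max_{|z|=r} |-3|·|z|^6·|e^{4z}| = 3·r^6 · e^{4r^1} (the factors attain their maxima compatibly on |z|=r). Then log M(r) = log 3 + 6·log r + 4r^1, dominated by the last term, so log log M(r) ~ 1·log r. The polynomial factor -3z^6 contributes only a log r term and does not affect the order. ρ = 1.
Therefore ρ = 1.

Order ρ = 1.


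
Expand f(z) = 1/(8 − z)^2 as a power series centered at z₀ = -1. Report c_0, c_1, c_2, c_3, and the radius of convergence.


Let w = z − z₀, so z = z₀ + w.
Then 8 − z = 8 − (z₀ + w) = (8 − z₀) − w = 9 − w.
f(z) = 1/(9 − w)^2 = (1/(9)^2) · (1 − w/(9))^{−2}.
By the binomial series (1−u)^{−2} = Σ_{n≥0} C(n+1, 1) u^n for |u|<1, with u = w/(9):
  c_n = C(n+1, 1) / (9)^(n+2).
  c_0 = 1/(9)^2 = 1/81.
  c_1 = 2/(9)^3 = 2/729.
  c_2 = 3/(9)^4 = 1/2187.
  c_3 = 4/(9)^5 = 4/59049.
The series is valid for |w/d| < 1, i.e. |z − z₀| < |d|.
Radius of convergence: R = |8 − z₀| = |9| = 9 (distance from z₀ to the singularity z = 8).

c_0 = 1/81, c_1 = 2/729, c_2 = 1/2187, c_3 = 4/59049; R = 9.


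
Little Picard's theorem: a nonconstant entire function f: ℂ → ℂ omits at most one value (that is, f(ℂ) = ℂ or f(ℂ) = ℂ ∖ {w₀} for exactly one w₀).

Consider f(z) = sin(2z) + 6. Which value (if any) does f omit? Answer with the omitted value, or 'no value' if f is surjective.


Little Picard bounds the complement of f(ℂ) to at most one point.
sin is entire and surjective onto ℂ: for every w ∈ ℂ, sin(ζ) = w has a solution ζ ∈ ℂ (e.g., via the complex inverse arcsin). With ζ = 2z this gives z = ζ/(2). Then 1·sin(2z) takes every value in 1·ℂ = ℂ, and adding 6 is a bijection of ℂ. So f is surjective and omits no value. (Note: only on the real line is sin bounded by [−1, 1].)

Omitted value: no value.


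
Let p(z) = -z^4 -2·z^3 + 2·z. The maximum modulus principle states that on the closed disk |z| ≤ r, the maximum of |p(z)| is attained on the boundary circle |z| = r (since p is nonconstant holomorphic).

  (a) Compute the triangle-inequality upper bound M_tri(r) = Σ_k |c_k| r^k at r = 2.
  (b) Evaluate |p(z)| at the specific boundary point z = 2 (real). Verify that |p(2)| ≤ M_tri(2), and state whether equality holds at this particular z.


Coefficients: c_0 = 0, c_1 = 2, c_2 = 0, c_3 = -2, c_4 = -1. Radius r = 2.
Part (a). Triangle bound: M_tri(r) = Σ_k |c_k| r^k
  = |0|·2^0 + |2|·2^1 + |0|·2^2 + |-2|·2^3 + |-1|·2^4
  = 0 + 4 + 0 + 16 + 16 = 36.
This bounds M(r) := max_{|z|=r} |p(z)| from above; equality holds iff all terms c_k z^k can be made to align in phase at a single z on |z|=r.
Part (b). At z = 2 (real, on the circle |z| = r):
  p(2) = (0)·2^0 + (2)·2^1 + (0)·2^2 + (-2)·2^3 + (-1)·2^4 = -28.
  |p(2)| = 28.
Check: |p(2)| = 28 ≤ 36 = M_tri(2). ✓ Equality does not hold at z = 2 (the coefficients have mixed signs, so the terms do not all align in phase there).

M_tri(2) = 36; |p(2)| = 28; equality at z=2: no.


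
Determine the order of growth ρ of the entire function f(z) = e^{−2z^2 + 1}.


|e^{−2z^2 + 1}| = e^{Re(-2·z^2) + 1} ≤ e^{2|z|^2 + 1} = e^{2r^2 + 1} on |z| = r, so ρ ≤ 2. Choosing z on |z|=r so that -2·z^2 is real positive (always possible by picking arg z appropriately) gives |f(z)| = e^{2r^2 + 1}, matching the bound. The additive constant 1 does not affect log log M(r) ~ 2·log r. Hence ρ = 2.
Therefore ρ = 2.

Order ρ = 2.


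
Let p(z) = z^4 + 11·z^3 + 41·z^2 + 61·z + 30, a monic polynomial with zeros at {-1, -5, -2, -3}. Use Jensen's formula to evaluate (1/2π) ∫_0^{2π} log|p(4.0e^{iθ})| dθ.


Zeros: -5, -3, -2, -1; r = 4.0.
Inside |z| < r: -3, -2, -1. Outside (|z| ≥ r): -5.
p(0) = 30, so log|p(0)| = log(30) = 3.4012.
Apply Jensen: I(r) = log|p(0)| + Σ_k log(r/|z_k|), summed over zeros inside |z| < r.
  log(r/|z_k|) for z_k = -1: log(4.0/1) = 1.3863
  log(r/|z_k|) for z_k = -2: log(4.0/2) = 0.6931
  log(r/|z_k|) for z_k = -3: log(4.0/3) = 0.2877
  Outside zeros (-5) contribute nothing to the Jensen sum.
Sum over inside zeros: 2.3671.
I(r) = log|p(0)| + (inside sum) = 3.4012 + 2.3671 = 5.7683.
Note: since some zeros are outside |z| ≤ r, the simplified n·log(r) form does NOT apply — only the inside zeros contribute.

I(r) ≈ 5.7683.


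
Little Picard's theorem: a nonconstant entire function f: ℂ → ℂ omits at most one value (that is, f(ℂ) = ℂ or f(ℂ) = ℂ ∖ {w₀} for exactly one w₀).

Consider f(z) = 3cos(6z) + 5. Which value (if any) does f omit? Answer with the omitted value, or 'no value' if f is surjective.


Little Picard bounds the complement of f(ℂ) to at most one point.
cos is entire and surjective onto ℂ: for every w ∈ ℂ, cos(ζ) = w has a solution ζ ∈ ℂ (e.g., via the complex inverse arccos). With ζ = 6z this gives z = ζ/(6). Then 3·cos(6z) takes every value in 3·ℂ = ℂ, and adding 5 is a bijection of ℂ. So f is surjective and omits no value. (Note: only on the real line is cos bounded by [−1, 1].)

Omitted value: no value.


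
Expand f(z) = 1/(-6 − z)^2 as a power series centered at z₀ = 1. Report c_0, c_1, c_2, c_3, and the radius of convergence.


Let w = z − z₀, so z = z₀ + w.
Then -6 − z = -6 − (z₀ + w) = (-6 − z₀) − w = -7 − w.
f(z) = 1/(-7 − w)^2 = (1/(-7)^2) · (1 − w/(-7))^{−2}.
By the binomial series (1−u)^{−2} = Σ_{n≥0} C(n+1, 1) u^n for |u|<1, with u = w/(-7):
  c_n = C(n+1, 1) / (-7)^(n+2).
  c_0 = 1/(-7)^2 = 1/49.
  c_1 = 2/(-7)^3 = -2/343.
  c_2 = 3/(-7)^4 = 3/2401.
  c_3 = 4/(-7)^5 = -4/16807.
The series is valid for |w/d| < 1, i.e. |z − z₀| < |d|.
Radius of convergence: R = |-6 − z₀| = |-7| = 7 (distance from z₀ to the singularity z = -6).

c_0 = 1/49, c_1 = -2/343, c_2 = 3/2401, c_3 = -4/16807; R = 7.


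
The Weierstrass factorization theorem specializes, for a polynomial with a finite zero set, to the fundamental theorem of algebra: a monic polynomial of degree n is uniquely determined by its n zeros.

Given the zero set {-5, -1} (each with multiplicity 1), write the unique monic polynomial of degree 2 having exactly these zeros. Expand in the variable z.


The polynomial is p(z) = ∏_{α ∈ S} (z − α), where S = {-5, -1}.
Expanding the product yields: p(z) = z^2 + 6·z + 5.
The resulting polynomial has degree 2 and real coefficients as required.

p(z) = z^2 + 6·z + 5.
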